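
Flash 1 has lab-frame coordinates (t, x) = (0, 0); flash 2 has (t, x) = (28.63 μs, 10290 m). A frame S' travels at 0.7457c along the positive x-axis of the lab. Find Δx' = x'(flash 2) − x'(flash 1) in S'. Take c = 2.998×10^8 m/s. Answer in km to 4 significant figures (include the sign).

Δx' ≈ 5.838 km

γ = 1/√(1 − 0.7457²) = 1.50087
Δx' = γ(Δx − vΔt) = 1.50087 × (10290 m − 0.7457×(2.998×10^8 m/s)×28.63×10^-6 s)
= 1.50087 × (3889.45 m) = 5.838 km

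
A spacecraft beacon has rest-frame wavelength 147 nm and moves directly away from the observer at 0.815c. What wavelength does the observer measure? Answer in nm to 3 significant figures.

Relativistic Doppler: λ_obs = λ_src √((1+β)/(1−β))
= 147 × √(1.8150/0.18500) = 147 × 3.1322 = 460 nm

λ_obs ≈ 460 nm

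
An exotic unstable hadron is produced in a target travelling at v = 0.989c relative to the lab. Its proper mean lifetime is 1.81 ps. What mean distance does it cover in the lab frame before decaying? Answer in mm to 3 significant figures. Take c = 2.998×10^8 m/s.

d ≈ 3.63 mm

γ = 1/√(1 − 0.989²) = 6.7606
Dilated lifetime: Δt = γτ₀ = 6.7606 × 1.81 ps = 12.237 ps
d = vΔt = 0.989c × 12.237 ps = 2.9650×10^8 m/s × 1.2237×10^-11 s = 3.63 mm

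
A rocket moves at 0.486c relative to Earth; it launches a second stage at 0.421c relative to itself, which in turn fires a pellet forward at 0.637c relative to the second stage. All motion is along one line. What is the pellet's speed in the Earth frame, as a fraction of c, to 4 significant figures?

u ≈ 0.9394c

Compose boost 2: (0.421 + 0.486)/(1 + 0.421×0.486) = 0.9070/1.20461 = 0.752943
Compose boost 3: (0.637 + 0.752943)/(1 + 0.637×0.752943) = 1.38994/1.47962 = 0.9394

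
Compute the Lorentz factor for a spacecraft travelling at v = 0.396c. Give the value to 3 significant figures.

γ ≈ 1.09

γ = 1/√(1 − β²) = 1/√(1 − 0.396²) = 1/√(0.84318) = 1.09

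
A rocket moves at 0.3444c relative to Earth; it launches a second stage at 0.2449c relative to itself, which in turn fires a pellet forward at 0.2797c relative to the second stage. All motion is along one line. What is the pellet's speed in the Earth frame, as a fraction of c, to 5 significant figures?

u ≈ 0.71455c

Compose boost 2: (0.2449 + 0.3444)/(1 + 0.2449×0.3444) = 0.58930/1.084344 = 0.5434624
Compose boost 3: (0.2797 + 0.5434624)/(1 + 0.2797×0.5434624) = 0.8231624/1.152006 = 0.71455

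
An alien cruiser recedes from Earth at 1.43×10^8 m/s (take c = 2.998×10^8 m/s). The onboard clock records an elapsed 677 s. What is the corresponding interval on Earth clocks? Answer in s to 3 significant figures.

Δt ≈ 770 s

β = v/c = 1.43×10^8 / 2.998×10^8 = 0.47698
γ = 1/√(1 − 0.47698²) = 1.1378
Time dilation: Δt = γτ₀ = 1.1378 × 677 s = 770 s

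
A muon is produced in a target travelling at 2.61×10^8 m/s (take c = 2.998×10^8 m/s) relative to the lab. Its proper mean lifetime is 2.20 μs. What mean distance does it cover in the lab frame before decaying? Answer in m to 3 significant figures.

β = v/c = 2.61×10^8 / 2.998×10^8 = 0.87058
γ = 1/√(1 − 0.87058²) = 2.0324
Dilated lifetime: Δt = γτ₀ = 2.0324 × 2.20 μs = 4.4713 μs
d = vΔt = 0.87058c × 4.4713 μs = 2.6100×10^8 m/s × 4.4713×10^-6 s = 1170 m

d ≈ 1170 m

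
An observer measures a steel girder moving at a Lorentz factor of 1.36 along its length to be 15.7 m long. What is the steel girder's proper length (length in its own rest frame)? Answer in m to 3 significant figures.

γ = 1.36 (given)
L₀ = γL = 1.36 × 15.7 = 21.4 m

L₀ ≈ 21.4 m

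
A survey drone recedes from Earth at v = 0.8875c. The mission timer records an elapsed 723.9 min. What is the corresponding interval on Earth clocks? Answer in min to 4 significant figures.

γ = 1/√(1 − 0.8875²) = 2.17010
Time dilation: Δt = γτ₀ = 2.17010 × 723.9 min = 1571 min

Δt ≈ 1571 min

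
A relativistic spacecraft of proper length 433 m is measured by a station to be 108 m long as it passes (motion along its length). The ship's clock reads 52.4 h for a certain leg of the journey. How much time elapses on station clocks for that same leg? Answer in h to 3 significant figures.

Δt ≈ 210 h

Length contraction ⇒ γ = L₀/L = 433/108 = 4.0093
Time dilation: Δt = γτ₀ = 4.0093 × 52.4 h = 210 h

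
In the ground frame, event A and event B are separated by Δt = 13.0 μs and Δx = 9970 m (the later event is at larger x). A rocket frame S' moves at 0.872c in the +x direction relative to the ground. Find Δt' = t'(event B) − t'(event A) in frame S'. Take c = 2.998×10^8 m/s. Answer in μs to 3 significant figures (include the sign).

γ = 1/√(1 − 0.872²) = 2.0429
Δt' = γ(Δt − vΔx/c²) = 2.0429 × (13.0 μs − 0.872×9970 m / (2.998×10^8 m/s))
= 2.0429 × (-15.999 μs) = -32.7 μs

Δt' ≈ -32.7 μs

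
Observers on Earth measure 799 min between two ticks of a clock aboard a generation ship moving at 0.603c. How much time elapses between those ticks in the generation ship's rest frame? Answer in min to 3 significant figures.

τ₀ ≈ 637 min

γ = 1/√(1 − 0.603²) = 1.2535
Proper time: τ₀ = Δt/γ = 799/1.2535 = 637 min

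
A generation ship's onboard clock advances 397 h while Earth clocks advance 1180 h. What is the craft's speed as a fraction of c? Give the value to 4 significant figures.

β ≈ 0.9417

γ = Δt/τ₀ = 1180/397 = 2.97229
β = √(1 − 1/γ²) = √(1 − 1/2.97229²) = 0.9417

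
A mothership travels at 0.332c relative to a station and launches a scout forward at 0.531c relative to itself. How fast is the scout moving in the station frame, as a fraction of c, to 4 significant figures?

u ≈ 0.7337c

Compose boost 2: (0.531 + 0.332)/(1 + 0.531×0.332) = 0.8630/1.17629 = 0.7337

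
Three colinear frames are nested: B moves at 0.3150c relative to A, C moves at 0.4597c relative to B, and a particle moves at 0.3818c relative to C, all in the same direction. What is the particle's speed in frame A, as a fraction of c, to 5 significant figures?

Compose boost 2: (0.4597 + 0.3150)/(1 + 0.4597×0.3150) = 0.77470/1.144805 = 0.6767088
Compose boost 3: (0.3818 + 0.6767088)/(1 + 0.3818×0.6767088) = 1.058509/1.258367 = 0.84118

u ≈ 0.84118c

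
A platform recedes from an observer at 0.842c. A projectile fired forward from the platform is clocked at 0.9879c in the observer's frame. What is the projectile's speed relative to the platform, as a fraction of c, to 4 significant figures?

Inverse velocity addition: u' = (u − v)/(1 − uv/c²)
= (0.9879 − 0.842)/(1 − 0.9879×0.842) = 0.1459/0.168188 = 0.8675

u' ≈ 0.8675c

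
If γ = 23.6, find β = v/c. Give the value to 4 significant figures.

β ≈ 0.9991

β = √(1 − 1/γ²) = √(1 − 1/23.6²) = √(0.998205) = 0.9991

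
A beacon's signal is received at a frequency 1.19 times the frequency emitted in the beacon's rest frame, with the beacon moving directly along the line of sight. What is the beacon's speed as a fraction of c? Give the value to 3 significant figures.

f_obs/f_src = √((1+β)/(1−β)) = 1.19  ⇒  (1+β)/(1−β) = 1.4161
β = |1 − D²|/(1 + D²) = |1 − 1.4161|/(1 + 1.4161) = 0.172

β ≈ 0.172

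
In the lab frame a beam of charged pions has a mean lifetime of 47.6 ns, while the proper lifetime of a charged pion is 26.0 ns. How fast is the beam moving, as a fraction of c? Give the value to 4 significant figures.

γ = Δt/τ₀ = 47.6/26.0 = 1.83077
β = √(1 − 1/γ²) = √(1 − 1/1.83077²) = 0.8376

β ≈ 0.8376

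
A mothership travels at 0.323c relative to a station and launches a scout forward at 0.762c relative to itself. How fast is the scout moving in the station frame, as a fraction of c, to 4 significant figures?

u ≈ 0.8707c

Compose boost 2: (0.762 + 0.323)/(1 + 0.762×0.323) = 1.085/1.24613 = 0.8707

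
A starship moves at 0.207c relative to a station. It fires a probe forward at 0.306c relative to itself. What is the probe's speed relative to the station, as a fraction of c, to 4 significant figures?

u ≈ 0.4824c

Relativistic velocity addition: u = (u' + v)/(1 + u'v/c²)
= (0.306 + 0.207)/(1 + 0.306×0.207) = 0.5130/1.06334 = 0.4824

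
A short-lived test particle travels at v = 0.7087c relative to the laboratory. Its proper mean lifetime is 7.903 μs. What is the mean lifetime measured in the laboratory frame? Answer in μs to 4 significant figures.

Δt ≈ 11.20 μs

γ = 1/√(1 − 0.7087²) = 1.41741
Time dilation: Δt = γτ₀ = 1.41741 × 7.903 μs = 11.20 μs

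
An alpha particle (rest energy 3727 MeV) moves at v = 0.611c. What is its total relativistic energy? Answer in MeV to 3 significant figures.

E ≈ 4710 MeV

γ = 1/√(1 − 0.611²) = 1.2632
E = γm₀c² = 1.2632 × 3727 MeV = 4710 MeV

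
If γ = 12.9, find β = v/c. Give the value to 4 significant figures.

β = √(1 − 1/γ²) = √(1 − 1/12.9²) = √(0.993991) = 0.9970

β ≈ 0.9970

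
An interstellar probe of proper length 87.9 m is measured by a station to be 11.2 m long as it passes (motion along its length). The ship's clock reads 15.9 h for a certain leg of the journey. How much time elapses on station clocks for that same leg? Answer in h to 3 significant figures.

Length contraction ⇒ γ = L₀/L = 87.9/11.2 = 7.8482
Time dilation: Δt = γτ₀ = 7.8482 × 15.9 h = 125 h

Δt ≈ 125 h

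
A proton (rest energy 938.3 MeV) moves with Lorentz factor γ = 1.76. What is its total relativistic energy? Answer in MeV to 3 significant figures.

E ≈ 1650 MeV

γ = 1.76 (given)
E = γm₀c² = 1.76 × 938.3 MeV = 1650 MeV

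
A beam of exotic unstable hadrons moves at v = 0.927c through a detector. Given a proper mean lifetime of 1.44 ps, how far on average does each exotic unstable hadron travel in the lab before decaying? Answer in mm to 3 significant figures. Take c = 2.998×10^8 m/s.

d ≈ 1.07 mm

γ = 1/√(1 − 0.927²) = 2.6662
Dilated lifetime: Δt = γτ₀ = 2.6662 × 1.44 ps = 3.8394 ps
d = vΔt = 0.927c × 3.8394 ps = 2.7791×10^8 m/s × 3.8394×10^-12 s = 1.07 mm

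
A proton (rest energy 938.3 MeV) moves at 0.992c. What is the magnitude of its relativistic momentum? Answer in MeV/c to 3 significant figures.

γ = 1/√(1 − 0.992²) = 7.9216
p = γβm₀c = 7.9216 × 0.992 × 938.3 MeV/c = 7370 MeV/c

p ≈ 7370 MeV/c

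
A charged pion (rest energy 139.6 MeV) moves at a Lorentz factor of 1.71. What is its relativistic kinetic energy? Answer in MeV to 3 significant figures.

γ = 1.71 (given)
K = (γ − 1)m₀c² = (1.71 − 1) × 139.6 MeV = 0.71000 × 139.6 MeV = 99.1 MeV

K ≈ 99.1 MeV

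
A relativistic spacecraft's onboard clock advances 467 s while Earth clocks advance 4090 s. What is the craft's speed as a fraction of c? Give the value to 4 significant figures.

γ = Δt/τ₀ = 4090/467 = 8.75803
β = √(1 − 1/γ²) = √(1 − 1/8.75803²) = 0.9935

β ≈ 0.9935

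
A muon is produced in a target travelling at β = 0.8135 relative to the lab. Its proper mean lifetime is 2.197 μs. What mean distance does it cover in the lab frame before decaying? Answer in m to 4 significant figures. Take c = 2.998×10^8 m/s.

d ≈ 921.3 m

γ = 1/√(1 − 0.8135²) = 1.71950
Dilated lifetime: Δt = γτ₀ = 1.71950 × 2.197 μs = 3.77774 μs
d = vΔt = 0.8135c × 3.77774 μs = 2.43887×10^8 m/s × 3.77774×10^-6 s = 921.3 m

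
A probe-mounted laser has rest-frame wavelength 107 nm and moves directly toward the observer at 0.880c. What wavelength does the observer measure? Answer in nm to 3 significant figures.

Relativistic Doppler: λ_obs = λ_src √((1−β)/(1+β))
= 107 × √(0.12000/1.8800) = 107 × 0.25265 = 27.0 nm

λ_obs ≈ 27.0 nm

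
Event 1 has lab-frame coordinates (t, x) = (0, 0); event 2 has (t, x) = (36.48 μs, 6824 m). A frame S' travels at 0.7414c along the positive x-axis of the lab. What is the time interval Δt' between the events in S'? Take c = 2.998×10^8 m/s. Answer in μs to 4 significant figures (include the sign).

Δt' ≈ 29.21 μs

γ = 1/√(1 − 0.7414²) = 1.49017
Δt' = γ(Δt − vΔx/c²) = 1.49017 × (36.48 μs − 0.7414×6824 m / (2.998×10^8 m/s))
= 1.49017 × (19.6044 μs) = 29.21 μs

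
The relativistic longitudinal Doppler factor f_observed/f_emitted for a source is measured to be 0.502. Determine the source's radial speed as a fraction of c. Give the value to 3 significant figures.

β ≈ 0.597

f_obs/f_src = √((1−β)/(1+β)) = 0.502  ⇒  (1−β)/(1+β) = 0.25200
β = |1 − D²|/(1 + D²) = |1 − 0.25200|/(1 + 0.25200) = 0.597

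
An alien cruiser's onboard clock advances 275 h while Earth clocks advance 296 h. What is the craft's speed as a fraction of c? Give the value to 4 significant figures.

β ≈ 0.3699

γ = Δt/τ₀ = 296/275 = 1.07636
β = √(1 − 1/γ²) = √(1 − 1/1.07636²) = 0.3699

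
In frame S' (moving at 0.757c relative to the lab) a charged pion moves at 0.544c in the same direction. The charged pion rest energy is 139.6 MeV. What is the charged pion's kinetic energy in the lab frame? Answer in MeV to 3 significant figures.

K ≈ 220 MeV

u_lab = (0.544 + 0.757)/(1 + 0.544×0.757) = 0.921513
γ = 1/√(1 − 0.921513²) = 2.5750
K = (γ − 1)m₀c² = (2.5750 − 1) × 139.6 = 1.5750 × 139.6 = 220 MeV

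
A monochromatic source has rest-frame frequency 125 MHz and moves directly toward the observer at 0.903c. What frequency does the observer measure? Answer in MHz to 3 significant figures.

Relativistic Doppler: f_obs = f_src √((1+β)/(1−β))
= 125 × √(1.9030/0.097000) = 125 × 4.4293 = 554 MHz

f_obs ≈ 554 MHz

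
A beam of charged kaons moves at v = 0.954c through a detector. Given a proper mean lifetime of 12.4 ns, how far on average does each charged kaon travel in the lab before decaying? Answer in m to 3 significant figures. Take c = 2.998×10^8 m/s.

d ≈ 11.8 m

γ = 1/√(1 − 0.954²) = 3.3355
Dilated lifetime: Δt = γτ₀ = 3.3355 × 12.4 ns = 41.360 ns
d = vΔt = 0.954c × 41.360 ns = 2.8601×10^8 m/s × 4.1360×10^-8 s = 11.8 m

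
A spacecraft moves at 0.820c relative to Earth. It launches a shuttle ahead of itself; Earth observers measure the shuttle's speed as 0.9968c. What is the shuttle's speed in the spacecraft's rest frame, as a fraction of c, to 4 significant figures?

Inverse velocity addition: u' = (u − v)/(1 − uv/c²)
= (0.9968 − 0.820)/(1 − 0.9968×0.820) = 0.1768/0.182624 = 0.9681

u' ≈ 0.9681c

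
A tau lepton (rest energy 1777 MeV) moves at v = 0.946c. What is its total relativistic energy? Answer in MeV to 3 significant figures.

γ = 1/√(1 − 0.946²) = 3.0848
E = γm₀c² = 3.0848 × 1777 MeV = 5480 MeV

E ≈ 5480 MeV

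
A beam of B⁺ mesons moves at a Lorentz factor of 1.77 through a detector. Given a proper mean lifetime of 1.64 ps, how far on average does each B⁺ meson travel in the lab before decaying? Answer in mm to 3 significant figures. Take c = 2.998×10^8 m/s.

d ≈ 0.718 mm

β = √(1 − 1/γ²) = √(1 − 1/1.77²) = 0.82511
Dilated lifetime: Δt = γτ₀ = 1.77 × 1.64 ps = 2.9028 ps
d = vΔt = 0.82511c × 2.9028 ps = 2.4737×10^8 m/s × 2.9028×10^-12 s = 0.718 mm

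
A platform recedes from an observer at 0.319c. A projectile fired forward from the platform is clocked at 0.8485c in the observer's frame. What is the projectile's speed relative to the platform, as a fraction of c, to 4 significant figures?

Inverse velocity addition: u' = (u − v)/(1 − uv/c²)
= (0.8485 − 0.319)/(1 − 0.8485×0.319) = 0.5295/0.729329 = 0.7260

u' ≈ 0.7260c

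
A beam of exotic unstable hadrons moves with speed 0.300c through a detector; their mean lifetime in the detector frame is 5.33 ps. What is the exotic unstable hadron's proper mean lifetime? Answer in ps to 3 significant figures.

γ = 1/√(1 − 0.300²) = 1.0483
Proper time: τ₀ = Δt/γ = 5.33/1.0483 = 5.08 ps

τ₀ ≈ 5.08 ps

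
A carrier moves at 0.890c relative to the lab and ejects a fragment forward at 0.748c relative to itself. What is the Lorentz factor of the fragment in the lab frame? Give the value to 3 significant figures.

γ ≈ 5.50

u_lab = (0.748 + 0.890)/(1 + 0.748×0.890) = 1.638/1.66572 = 0.983359
γ = 1/√(1 − 0.983359²) = 5.50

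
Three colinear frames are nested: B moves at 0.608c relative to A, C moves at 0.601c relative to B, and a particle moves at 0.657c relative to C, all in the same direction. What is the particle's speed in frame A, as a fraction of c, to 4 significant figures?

u ≈ 0.9752c

Compose boost 2: (0.601 + 0.608)/(1 + 0.601×0.608) = 1.209/1.36541 = 0.885450
Compose boost 3: (0.657 + 0.885450)/(1 + 0.657×0.885450) = 1.54245/1.58174 = 0.9752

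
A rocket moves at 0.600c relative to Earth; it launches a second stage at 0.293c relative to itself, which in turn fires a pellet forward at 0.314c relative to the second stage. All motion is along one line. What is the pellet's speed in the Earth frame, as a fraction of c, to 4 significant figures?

u ≈ 0.8668c

Compose boost 2: (0.293 + 0.600)/(1 + 0.293×0.600) = 0.8930/1.17580 = 0.759483
Compose boost 3: (0.314 + 0.759483)/(1 + 0.314×0.759483) = 1.07348/1.23848 = 0.8668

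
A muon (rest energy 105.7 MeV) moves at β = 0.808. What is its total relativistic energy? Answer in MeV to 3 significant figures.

E ≈ 179 MeV

γ = 1/√(1 − 0.808²) = 1.6973
E = γm₀c² = 1.6973 × 105.7 MeV = 179 MeV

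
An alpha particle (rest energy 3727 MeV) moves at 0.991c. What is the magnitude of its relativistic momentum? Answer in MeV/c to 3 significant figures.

γ = 1/√(1 − 0.991²) = 7.4704
p = γβm₀c = 7.4704 × 0.991 × 3727 MeV/c = 27600 MeV/c

p ≈ 27600 MeV/c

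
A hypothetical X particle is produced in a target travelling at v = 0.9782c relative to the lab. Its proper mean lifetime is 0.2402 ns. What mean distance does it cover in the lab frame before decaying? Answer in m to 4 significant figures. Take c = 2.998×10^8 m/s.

γ = 1/√(1 − 0.9782²) = 4.81545
Dilated lifetime: Δt = γτ₀ = 4.81545 × 0.2402 ns = 1.15667 ns
d = vΔt = 0.9782c × 1.15667 ns = 2.93264×10^8 m/s × 1.15667×10^-9 s = 0.3392 m

d ≈ 0.3392 m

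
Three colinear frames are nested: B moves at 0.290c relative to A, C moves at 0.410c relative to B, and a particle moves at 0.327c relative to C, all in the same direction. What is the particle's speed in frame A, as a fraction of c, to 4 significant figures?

Compose boost 2: (0.410 + 0.290)/(1 + 0.410×0.290) = 0.7000/1.11890 = 0.625614
Compose boost 3: (0.327 + 0.625614)/(1 + 0.327×0.625614) = 0.952614/1.20458 = 0.7908

u ≈ 0.7908c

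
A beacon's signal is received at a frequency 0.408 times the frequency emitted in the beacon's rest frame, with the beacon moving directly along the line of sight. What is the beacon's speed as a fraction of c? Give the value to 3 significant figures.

β ≈ 0.715

f_obs/f_src = √((1−β)/(1+β)) = 0.408  ⇒  (1−β)/(1+β) = 0.16646
β = |1 − D²|/(1 + D²) = |1 − 0.16646|/(1 + 0.16646) = 0.715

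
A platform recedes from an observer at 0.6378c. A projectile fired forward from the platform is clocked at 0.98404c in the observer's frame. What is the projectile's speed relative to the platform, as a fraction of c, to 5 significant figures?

Inverse velocity addition: u' = (u − v)/(1 − uv/c²)
= (0.98404 − 0.6378)/(1 − 0.98404×0.6378) = 0.34624/0.3723793 = 0.92980

u' ≈ 0.92980c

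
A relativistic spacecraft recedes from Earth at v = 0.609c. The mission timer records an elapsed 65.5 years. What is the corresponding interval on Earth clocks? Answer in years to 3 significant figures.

Δt ≈ 82.6 years

γ = 1/√(1 − 0.609²) = 1.2608
Time dilation: Δt = γτ₀ = 1.2608 × 65.5 years = 82.6 years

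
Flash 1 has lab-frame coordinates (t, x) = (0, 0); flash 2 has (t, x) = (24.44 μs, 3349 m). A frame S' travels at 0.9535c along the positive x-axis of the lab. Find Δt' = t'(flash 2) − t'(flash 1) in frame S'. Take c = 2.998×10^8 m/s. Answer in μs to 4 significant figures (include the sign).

γ = 1/√(1 − 0.9535²) = 3.31793
Δt' = γ(Δt − vΔx/c²) = 3.31793 × (24.44 μs − 0.9535×3349 m / (2.998×10^8 m/s))
= 3.31793 × (13.7887 μs) = 45.75 μs

Δt' ≈ 45.75 μs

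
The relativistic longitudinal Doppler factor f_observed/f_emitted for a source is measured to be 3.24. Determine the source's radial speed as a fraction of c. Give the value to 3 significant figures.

f_obs/f_src = √((1+β)/(1−β)) = 3.24  ⇒  (1+β)/(1−β) = 10.498
β = |1 − D²|/(1 + D²) = |1 − 10.498|/(1 + 10.498) = 0.826

β ≈ 0.826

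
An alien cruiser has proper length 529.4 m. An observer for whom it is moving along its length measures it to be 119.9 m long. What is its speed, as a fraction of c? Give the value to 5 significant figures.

γ = L₀/L = 529.4/119.9 = 4.415346
β = √(1 − 1/γ²) = 0.97402

β ≈ 0.97402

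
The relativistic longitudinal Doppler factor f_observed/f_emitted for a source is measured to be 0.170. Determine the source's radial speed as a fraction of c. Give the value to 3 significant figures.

β ≈ 0.944

f_obs/f_src = √((1−β)/(1+β)) = 0.170  ⇒  (1−β)/(1+β) = 0.028900
β = |1 − D²|/(1 + D²) = |1 − 0.028900|/(1 + 0.028900) = 0.944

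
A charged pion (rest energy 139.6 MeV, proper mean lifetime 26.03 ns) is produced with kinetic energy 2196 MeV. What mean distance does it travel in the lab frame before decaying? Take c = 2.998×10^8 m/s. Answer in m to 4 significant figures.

d ≈ 130.3 m

γ = 1 + K/(m₀c²) = 1 + 2196/139.6 = 16.7307
β = √(1 − 1/γ²) = 0.998212
Dilated lifetime: γτ₀ = 16.7307 × 26.03 ns = 435.499 ns
d = βc·γτ₀ = 0.998212 × (2.998×10^8 m/s) × 4.35499×10^-7 s = 130.3 m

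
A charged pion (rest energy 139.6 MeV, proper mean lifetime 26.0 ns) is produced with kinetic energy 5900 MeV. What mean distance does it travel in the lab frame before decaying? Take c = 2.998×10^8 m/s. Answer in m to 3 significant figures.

γ = 1 + K/(m₀c²) = 1 + 5900/139.6 = 43.264
β = √(1 − 1/γ²) = 0.99973
Dilated lifetime: γτ₀ = 43.264 × 26.0 ns = 1124.9 ns
d = βc·γτ₀ = 0.99973 × (2.998×10^8 m/s) × 1.1249×10^-6 s = 337 m

d ≈ 337 m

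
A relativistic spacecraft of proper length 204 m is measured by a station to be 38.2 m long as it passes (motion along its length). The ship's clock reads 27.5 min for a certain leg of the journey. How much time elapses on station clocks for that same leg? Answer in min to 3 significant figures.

Δt ≈ 147 min

Length contraction ⇒ γ = L₀/L = 204/38.2 = 5.3403
Time dilation: Δt = γτ₀ = 5.3403 × 27.5 min = 147 min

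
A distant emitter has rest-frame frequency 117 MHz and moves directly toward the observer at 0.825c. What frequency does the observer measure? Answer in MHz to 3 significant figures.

Relativistic Doppler: f_obs = f_src √((1+β)/(1−β))
= 117 × √(1.8250/0.17500) = 117 × 3.2293 = 378 MHz

f_obs ≈ 378 MHz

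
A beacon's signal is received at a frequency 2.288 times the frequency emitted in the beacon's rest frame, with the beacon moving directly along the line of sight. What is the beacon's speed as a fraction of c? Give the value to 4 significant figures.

β ≈ 0.6792

f_obs/f_src = √((1+β)/(1−β)) = 2.288  ⇒  (1+β)/(1−β) = 5.23494
β = |1 − D²|/(1 + D²) = |1 − 5.23494|/(1 + 5.23494) = 0.6792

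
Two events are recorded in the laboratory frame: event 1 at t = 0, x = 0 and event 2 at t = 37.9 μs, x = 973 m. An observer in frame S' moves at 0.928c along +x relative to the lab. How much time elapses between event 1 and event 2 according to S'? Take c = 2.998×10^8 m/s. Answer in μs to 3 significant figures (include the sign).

Δt' ≈ 93.6 μs

γ = 1/√(1 − 0.928²) = 2.6840
Δt' = γ(Δt − vΔx/c²) = 2.6840 × (37.9 μs − 0.928×973 m / (2.998×10^8 m/s))
= 2.6840 × (34.888 μs) = 93.6 μs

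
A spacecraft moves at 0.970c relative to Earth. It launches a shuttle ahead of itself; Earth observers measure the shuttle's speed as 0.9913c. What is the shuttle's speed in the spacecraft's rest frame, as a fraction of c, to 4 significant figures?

u' ≈ 0.5541c

Inverse velocity addition: u' = (u − v)/(1 − uv/c²)
= (0.9913 − 0.970)/(1 − 0.9913×0.970) = 0.02130/0.0384390 = 0.5541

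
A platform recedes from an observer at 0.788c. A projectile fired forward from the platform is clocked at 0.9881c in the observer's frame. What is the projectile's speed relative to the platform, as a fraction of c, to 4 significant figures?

Inverse velocity addition: u' = (u − v)/(1 − uv/c²)
= (0.9881 − 0.788)/(1 − 0.9881×0.788) = 0.2001/0.221377 = 0.9039

u' ≈ 0.9039c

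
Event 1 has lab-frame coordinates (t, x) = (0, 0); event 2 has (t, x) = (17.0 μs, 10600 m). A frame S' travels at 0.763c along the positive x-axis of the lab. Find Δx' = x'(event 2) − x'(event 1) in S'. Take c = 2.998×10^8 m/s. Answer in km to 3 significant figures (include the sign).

γ = 1/√(1 − 0.763²) = 1.5470
Δx' = γ(Δx − vΔt) = 1.5470 × (10600 m − 0.763×(2.998×10^8 m/s)×17.0×10^-6 s)
= 1.5470 × (6711.3 m) = 10.4 km

Δx' ≈ 10.4 km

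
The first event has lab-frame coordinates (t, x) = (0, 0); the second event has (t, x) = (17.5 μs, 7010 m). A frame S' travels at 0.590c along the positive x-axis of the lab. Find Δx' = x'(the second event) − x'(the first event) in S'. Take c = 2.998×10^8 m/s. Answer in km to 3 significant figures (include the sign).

Δx' ≈ 4.85 km

γ = 1/√(1 − 0.590²) = 1.2385
Δx' = γ(Δx − vΔt) = 1.2385 × (7010 m − 0.590×(2.998×10^8 m/s)×17.5×10^-6 s)
= 1.2385 × (3914.6 m) = 4.85 km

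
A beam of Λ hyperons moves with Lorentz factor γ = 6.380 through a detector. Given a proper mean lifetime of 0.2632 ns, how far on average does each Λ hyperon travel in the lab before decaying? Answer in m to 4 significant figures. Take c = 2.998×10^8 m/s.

β = √(1 − 1/γ²) = √(1 − 1/6.380²) = 0.987640
Dilated lifetime: Δt = γτ₀ = 6.380 × 0.2632 ns = 1.67922 ns
d = vΔt = 0.987640c × 1.67922 ns = 2.96094×10^8 m/s × 1.67922×10^-9 s = 0.4972 m

d ≈ 0.4972 m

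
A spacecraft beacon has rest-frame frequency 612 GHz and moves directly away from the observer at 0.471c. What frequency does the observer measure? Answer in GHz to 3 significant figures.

Relativistic Doppler: f_obs = f_src √((1−β)/(1+β))
= 612 × √(0.52900/1.4710) = 612 × 0.59968 = 367 GHz

f_obs ≈ 367 GHz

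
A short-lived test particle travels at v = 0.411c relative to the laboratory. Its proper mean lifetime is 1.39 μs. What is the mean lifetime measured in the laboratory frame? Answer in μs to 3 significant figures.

Δt ≈ 1.52 μs

γ = 1/√(1 − 0.411²) = 1.0969
Time dilation: Δt = γτ₀ = 1.0969 × 1.39 μs = 1.52 μs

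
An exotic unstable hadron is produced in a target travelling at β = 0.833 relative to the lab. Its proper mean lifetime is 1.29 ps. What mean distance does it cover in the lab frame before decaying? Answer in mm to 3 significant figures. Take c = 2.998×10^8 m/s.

d ≈ 0.582 mm

γ = 1/√(1 − 0.833²) = 1.8074
Dilated lifetime: Δt = γτ₀ = 1.8074 × 1.29 ps = 2.3316 ps
d = vΔt = 0.833c × 2.3316 ps = 2.4973×10^8 m/s × 2.3316×10^-12 s = 0.582 mm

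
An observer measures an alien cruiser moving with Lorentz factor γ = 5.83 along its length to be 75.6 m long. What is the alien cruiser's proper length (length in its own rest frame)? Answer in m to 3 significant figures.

γ = 5.83 (given)
L₀ = γL = 5.83 × 75.6 = 441 m

L₀ ≈ 441 m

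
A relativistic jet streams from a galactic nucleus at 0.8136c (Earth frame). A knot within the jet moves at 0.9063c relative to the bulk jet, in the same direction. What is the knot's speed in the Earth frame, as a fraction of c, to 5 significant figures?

u ≈ 0.98995c

Relativistic velocity addition: u = (u' + v)/(1 + u'v/c²)
= (0.9063 + 0.8136)/(1 + 0.9063×0.8136) = 1.7199/1.737366 = 0.98995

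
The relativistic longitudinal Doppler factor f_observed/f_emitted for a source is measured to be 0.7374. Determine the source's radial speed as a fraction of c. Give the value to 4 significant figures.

f_obs/f_src = √((1−β)/(1+β)) = 0.7374  ⇒  (1−β)/(1+β) = 0.543759
β = |1 − D²|/(1 + D²) = |1 − 0.543759|/(1 + 0.543759) = 0.2955

β ≈ 0.2955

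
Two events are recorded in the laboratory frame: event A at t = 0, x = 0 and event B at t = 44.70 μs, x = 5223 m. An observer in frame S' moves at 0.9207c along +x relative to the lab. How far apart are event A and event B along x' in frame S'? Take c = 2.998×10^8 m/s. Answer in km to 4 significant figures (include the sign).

γ = 1/√(1 − 0.9207²) = 2.56232
Δx' = γ(Δx − vΔt) = 2.56232 × (5223 m − 0.9207×(2.998×10^8 m/s)×44.70×10^-6 s)
= 2.56232 × (-7115.36 m) = -18.23 km

Δx' ≈ -18.23 km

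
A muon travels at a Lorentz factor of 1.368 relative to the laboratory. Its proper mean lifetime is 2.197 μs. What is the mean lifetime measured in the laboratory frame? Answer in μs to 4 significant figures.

γ = 1.368 (given)
Time dilation: Δt = γτ₀ = 1.368 × 2.197 μs = 3.005 μs

Δt ≈ 3.005 μs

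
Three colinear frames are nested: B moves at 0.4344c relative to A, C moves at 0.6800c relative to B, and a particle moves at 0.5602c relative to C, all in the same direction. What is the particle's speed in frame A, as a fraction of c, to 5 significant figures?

u ≈ 0.95853c

Compose boost 2: (0.6800 + 0.4344)/(1 + 0.6800×0.4344) = 1.1144/1.295392 = 0.8602801
Compose boost 3: (0.5602 + 0.8602801)/(1 + 0.5602×0.8602801) = 1.420480/1.481929 = 0.95853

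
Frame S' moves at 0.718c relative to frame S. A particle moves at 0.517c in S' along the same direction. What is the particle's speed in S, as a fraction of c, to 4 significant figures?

u ≈ 0.9007c

Relativistic velocity addition: u = (u' + v)/(1 + u'v/c²)
= (0.517 + 0.718)/(1 + 0.517×0.718) = 1.235/1.37121 = 0.9007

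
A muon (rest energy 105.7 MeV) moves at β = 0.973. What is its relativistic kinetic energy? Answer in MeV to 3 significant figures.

γ = 1/√(1 − 0.973²) = 4.3327
K = (γ − 1)m₀c² = (4.3327 − 1) × 105.7 MeV = 3.3327 × 105.7 MeV = 352 MeV

K ≈ 352 MeV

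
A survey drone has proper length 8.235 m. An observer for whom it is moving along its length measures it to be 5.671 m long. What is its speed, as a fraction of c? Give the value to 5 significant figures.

γ = L₀/L = 8.235/5.671 = 1.452125
β = √(1 − 1/γ²) = 0.72510

β ≈ 0.72510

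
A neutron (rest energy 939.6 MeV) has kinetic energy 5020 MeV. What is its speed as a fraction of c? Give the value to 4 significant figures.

γ = 1 + K/(m₀c²) = 1 + 5020/939.6 = 6.34270
β = √(1 − 1/γ²) = 0.9875

β ≈ 0.9875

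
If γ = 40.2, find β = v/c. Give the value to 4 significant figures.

β = √(1 − 1/γ²) = √(1 − 1/40.2²) = √(0.999381) = 0.9997

β ≈ 0.9997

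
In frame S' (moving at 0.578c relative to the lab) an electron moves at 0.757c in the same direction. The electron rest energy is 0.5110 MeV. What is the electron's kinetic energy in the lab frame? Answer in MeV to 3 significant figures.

u_lab = (0.757 + 0.578)/(1 + 0.757×0.578) = 0.928666
γ = 1/√(1 − 0.928666²) = 2.6960
K = (γ − 1)m₀c² = (2.6960 − 1) × 0.5110 = 1.6960 × 0.5110 = 0.867 MeV

K ≈ 0.867 MeV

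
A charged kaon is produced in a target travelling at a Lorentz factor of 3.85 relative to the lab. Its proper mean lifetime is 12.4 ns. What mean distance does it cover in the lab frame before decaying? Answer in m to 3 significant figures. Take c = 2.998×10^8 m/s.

d ≈ 13.8 m

β = √(1 − 1/γ²) = √(1 − 1/3.85²) = 0.96568
Dilated lifetime: Δt = γτ₀ = 3.85 × 12.4 ns = 47.740 ns
d = vΔt = 0.96568c × 47.740 ns = 2.8951×10^8 m/s × 4.7740×10^-8 s = 13.8 m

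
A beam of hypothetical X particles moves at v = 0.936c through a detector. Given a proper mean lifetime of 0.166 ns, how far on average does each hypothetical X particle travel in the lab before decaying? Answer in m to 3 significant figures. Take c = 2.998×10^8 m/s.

d ≈ 0.132 m

γ = 1/√(1 − 0.936²) = 2.8409
Dilated lifetime: Δt = γτ₀ = 2.8409 × 0.166 ns = 0.47159 ns
d = vΔt = 0.936c × 0.47159 ns = 2.8061×10^8 m/s × 4.7159×10^-10 s = 0.132 m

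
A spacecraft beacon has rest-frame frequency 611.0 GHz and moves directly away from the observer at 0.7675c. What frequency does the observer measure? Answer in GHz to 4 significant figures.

f_obs ≈ 221.6 GHz

Relativistic Doppler: f_obs = f_src √((1−β)/(1+β))
= 611.0 × √(0.232500/1.76750) = 611.0 × 0.362687 = 221.6 GHz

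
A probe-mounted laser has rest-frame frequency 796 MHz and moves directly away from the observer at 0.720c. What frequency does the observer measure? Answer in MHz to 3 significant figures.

f_obs ≈ 321 MHz

Relativistic Doppler: f_obs = f_src √((1−β)/(1+β))
= 796 × √(0.28000/1.7200) = 796 × 0.40347 = 321 MHz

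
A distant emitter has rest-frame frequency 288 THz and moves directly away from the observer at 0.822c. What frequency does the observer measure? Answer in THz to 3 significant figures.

Relativistic Doppler: f_obs = f_src √((1−β)/(1+β))
= 288 × √(0.17800/1.8220) = 288 × 0.31256 = 90.0 THz

f_obs ≈ 90.0 THz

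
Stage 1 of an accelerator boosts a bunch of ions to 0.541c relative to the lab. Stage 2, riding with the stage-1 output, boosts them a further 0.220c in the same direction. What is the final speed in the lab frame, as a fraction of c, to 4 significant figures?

Compose boost 2: (0.220 + 0.541)/(1 + 0.220×0.541) = 0.7610/1.11902 = 0.6801

u ≈ 0.6801c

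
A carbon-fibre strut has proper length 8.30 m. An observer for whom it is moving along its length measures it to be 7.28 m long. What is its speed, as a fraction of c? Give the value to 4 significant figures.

β ≈ 0.4803

γ = L₀/L = 8.30/7.28 = 1.14011
β = √(1 − 1/γ²) = 0.4803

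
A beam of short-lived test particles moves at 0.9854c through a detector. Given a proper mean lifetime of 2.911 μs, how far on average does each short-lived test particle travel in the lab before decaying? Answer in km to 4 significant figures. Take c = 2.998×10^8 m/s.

γ = 1/√(1 − 0.9854²) = 5.87354
Dilated lifetime: Δt = γτ₀ = 5.87354 × 2.911 μs = 17.0979 μs
d = vΔt = 0.9854c × 17.0979 μs = 2.95423×10^8 m/s × 1.70979×10^-5 s = 5.051 km

d ≈ 5.051 km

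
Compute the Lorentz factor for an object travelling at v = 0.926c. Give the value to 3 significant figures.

γ = 1/√(1 − β²) = 1/√(1 − 0.926²) = 1/√(0.14252) = 2.65

γ ≈ 2.65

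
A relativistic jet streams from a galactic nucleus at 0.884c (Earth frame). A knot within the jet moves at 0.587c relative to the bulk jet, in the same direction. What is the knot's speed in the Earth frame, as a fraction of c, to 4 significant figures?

u ≈ 0.9685c

Relativistic velocity addition: u = (u' + v)/(1 + u'v/c²)
= (0.587 + 0.884)/(1 + 0.587×0.884) = 1.471/1.51891 = 0.9685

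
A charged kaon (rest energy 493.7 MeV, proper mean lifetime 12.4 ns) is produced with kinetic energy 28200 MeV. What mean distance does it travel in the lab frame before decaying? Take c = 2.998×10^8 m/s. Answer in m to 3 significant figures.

γ = 1 + K/(m₀c²) = 1 + 28200/493.7 = 58.120
β = √(1 − 1/γ²) = 0.99985
Dilated lifetime: γτ₀ = 58.120 × 12.4 ns = 720.68 ns
d = βc·γτ₀ = 0.99985 × (2.998×10^8 m/s) × 7.2068×10^-7 s = 216 m

d ≈ 216 m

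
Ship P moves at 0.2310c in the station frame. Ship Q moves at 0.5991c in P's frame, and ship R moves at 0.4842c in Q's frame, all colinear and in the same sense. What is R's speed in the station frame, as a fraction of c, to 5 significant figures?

u ≈ 0.89676c

Compose boost 2: (0.5991 + 0.2310)/(1 + 0.5991×0.2310) = 0.83010/1.138392 = 0.7291864
Compose boost 3: (0.4842 + 0.7291864)/(1 + 0.4842×0.7291864) = 1.213386/1.353072 = 0.89676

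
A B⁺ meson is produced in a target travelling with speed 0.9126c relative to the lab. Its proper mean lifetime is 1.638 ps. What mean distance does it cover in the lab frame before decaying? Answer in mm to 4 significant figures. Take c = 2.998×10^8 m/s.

d ≈ 1.096 mm

γ = 1/√(1 − 0.9126²) = 2.44586
Dilated lifetime: Δt = γτ₀ = 2.44586 × 1.638 ps = 4.00632 ps
d = vΔt = 0.9126c × 4.00632 ps = 2.73597×10^8 m/s × 4.00632×10^-12 s = 1.096 mm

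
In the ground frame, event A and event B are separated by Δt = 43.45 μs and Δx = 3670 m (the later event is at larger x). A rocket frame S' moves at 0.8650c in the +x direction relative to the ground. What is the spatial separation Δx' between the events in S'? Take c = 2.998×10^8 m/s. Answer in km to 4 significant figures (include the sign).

γ = 1/√(1 − 0.8650²) = 1.99294
Δx' = γ(Δx − vΔt) = 1.99294 × (3670 m − 0.8650×(2.998×10^8 m/s)×43.45×10^-6 s)
= 1.99294 × (-7597.76 m) = -15.14 km

Δx' ≈ -15.14 km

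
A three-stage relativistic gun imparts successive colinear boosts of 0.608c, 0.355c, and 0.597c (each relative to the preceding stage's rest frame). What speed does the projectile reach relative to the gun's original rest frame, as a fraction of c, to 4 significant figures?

Compose boost 2: (0.355 + 0.608)/(1 + 0.355×0.608) = 0.9630/1.21584 = 0.792045
Compose boost 3: (0.597 + 0.792045)/(1 + 0.597×0.792045) = 1.38905/1.47285 = 0.9431

u ≈ 0.9431c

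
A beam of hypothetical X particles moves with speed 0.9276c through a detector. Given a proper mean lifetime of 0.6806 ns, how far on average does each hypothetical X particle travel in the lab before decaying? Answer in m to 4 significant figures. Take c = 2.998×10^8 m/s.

γ = 1/√(1 − 0.9276²) = 2.67684
Dilated lifetime: Δt = γτ₀ = 2.67684 × 0.6806 ns = 1.82186 ns
d = vΔt = 0.9276c × 1.82186 ns = 2.78094×10^8 m/s × 1.82186×10^-9 s = 0.5066 m

d ≈ 0.5066 m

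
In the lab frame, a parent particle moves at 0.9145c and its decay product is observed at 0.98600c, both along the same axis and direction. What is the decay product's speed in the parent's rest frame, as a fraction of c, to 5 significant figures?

u' ≈ 0.72734c

Inverse velocity addition: u' = (u − v)/(1 − uv/c²)
= (0.98600 − 0.9145)/(1 − 0.98600×0.9145) = 0.071500/0.09830300 = 0.72734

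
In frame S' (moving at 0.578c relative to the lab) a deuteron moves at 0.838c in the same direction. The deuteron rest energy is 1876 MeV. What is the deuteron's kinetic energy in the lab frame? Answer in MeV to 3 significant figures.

K ≈ 4380 MeV

u_lab = (0.838 + 0.578)/(1 + 0.838×0.578) = 0.953944
γ = 1/√(1 − 0.953944²) = 3.3335
K = (γ − 1)m₀c² = (3.3335 − 1) × 1876 = 2.3335 × 1876 = 4380 MeV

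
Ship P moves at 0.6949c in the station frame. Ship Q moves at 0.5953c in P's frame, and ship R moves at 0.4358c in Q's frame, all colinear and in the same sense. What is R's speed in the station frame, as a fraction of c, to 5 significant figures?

Compose boost 2: (0.5953 + 0.6949)/(1 + 0.5953×0.6949) = 1.2902/1.413674 = 0.9126574
Compose boost 3: (0.4358 + 0.9126574)/(1 + 0.4358×0.9126574) = 1.348457/1.397736 = 0.96474

u ≈ 0.96474c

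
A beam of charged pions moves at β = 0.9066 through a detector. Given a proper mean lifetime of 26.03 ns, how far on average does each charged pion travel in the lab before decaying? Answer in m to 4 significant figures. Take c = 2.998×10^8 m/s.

γ = 1/√(1 − 0.9066²) = 2.36972
Dilated lifetime: Δt = γτ₀ = 2.36972 × 26.03 ns = 61.6838 ns
d = vΔt = 0.9066c × 61.6838 ns = 2.71799×10^8 m/s × 6.16838×10^-8 s = 16.77 m

d ≈ 16.77 m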